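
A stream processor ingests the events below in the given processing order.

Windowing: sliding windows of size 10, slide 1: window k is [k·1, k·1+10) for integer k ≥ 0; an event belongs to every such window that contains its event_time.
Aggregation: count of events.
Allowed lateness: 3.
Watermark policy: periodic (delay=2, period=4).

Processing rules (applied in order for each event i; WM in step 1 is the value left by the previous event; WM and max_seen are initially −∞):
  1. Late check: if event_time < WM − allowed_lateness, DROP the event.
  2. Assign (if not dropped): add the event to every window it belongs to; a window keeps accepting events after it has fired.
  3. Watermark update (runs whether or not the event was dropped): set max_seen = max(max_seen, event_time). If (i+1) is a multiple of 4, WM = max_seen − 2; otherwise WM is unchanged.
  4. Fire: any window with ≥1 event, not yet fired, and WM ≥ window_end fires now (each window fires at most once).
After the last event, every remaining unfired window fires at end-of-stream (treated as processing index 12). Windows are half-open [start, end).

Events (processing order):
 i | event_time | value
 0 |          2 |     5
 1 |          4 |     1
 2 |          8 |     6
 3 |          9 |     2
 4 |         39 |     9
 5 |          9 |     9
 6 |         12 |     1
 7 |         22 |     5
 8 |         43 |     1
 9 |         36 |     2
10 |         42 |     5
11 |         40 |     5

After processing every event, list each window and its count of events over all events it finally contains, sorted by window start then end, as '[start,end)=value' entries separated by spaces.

i=0 t=2 v=5: → [2,12),[1,11),[0,10); WM=−∞
i=1 t=4 v=1: → [4,14),[3,13),[2,12),[1,11),[0,10); WM=−∞
i=2 t=8 v=6: → [8,18),[7,17),[6,16),[5,15),[4,14),[3,13),[2,12),[1,11),[0,10); WM=−∞
i=3 t=9 v=2: → [9,19),[8,18),[7,17),[6,16),[5,15),[4,14),[3,13),[2,12),[1,11),[0,10); WM=7
i=4 t=39 v=9: → [39,49),[38,48),[37,47),[36,46),[35,45),[34,44),[33,43),[32,42),[31,41),[30,40); WM=7
i=5 t=9 v=9: → [9,19),[8,18),[7,17),[6,16),[5,15),[4,14),[3,13),[2,12),[1,11),[0,10); WM=7
i=6 t=12 v=1: → [12,22),[11,21),[10,20),[9,19),[8,18),[7,17),[6,16),[5,15),[4,14),[3,13); WM=7
i=7 t=22 v=5: → [22,32),[21,31),[20,30),[19,29),[18,28),[17,27),[16,26),[15,25),[14,24),[13,23); WM=37; [0,10) fires=5 [1,11) fires=5 [2,12) fires=5 [3,13) fires=5 [4,14) fires=5 [5,15) fires=4 [6,16) fires=4 [7,17) fires=4 [8,18) fires=4 [9,19) fires=3 [10,20) fires=1 [11,21) fires=1 [12,22) fires=1 [13,23) fires=1 [14,24) fires=1 [15,25) fires=1 [16,26) fires=1 [17,27) fires=1 [18,28) fires=1 [19,29) fires=1 [20,30) fires=1 [21,31) fires=1 [22,32) fires=1
i=8 t=43 v=1: → [43,53),[42,52),[41,51),[40,50),[39,49),[38,48),[37,47),[36,46),[35,45),[34,44); WM=37
i=9 t=36 v=2: → [36,46),[35,45),[34,44),[33,43),[32,42),[31,41),[30,40),[29,39),[28,38),[27,37); WM=37; [27,37) fires=1
i=10 t=42 v=5: → [42,52),[41,51),[40,50),[39,49),[38,48),[37,47),[36,46),[35,45),[34,44),[33,43); WM=37
i=11 t=40 v=5: → [40,50),[39,49),[38,48),[37,47),[36,46),[35,45),[34,44),[33,43),[32,42),[31,41); WM=41; [28,38) fires=1 [29,39) fires=1 [30,40) fires=2 [31,41) fires=3

[0,10)=5 [1,11)=5 [2,12)=5 [3,13)=5 [4,14)=5 [5,15)=4 [6,16)=4 [7,17)=4 [8,18)=4 [9,19)=3 [10,20)=1 [11,21)=1 [12,22)=1 [13,23)=1 [14,24)=1 [15,25)=1 [16,26)=1 [17,27)=1 [18,28)=1 [19,29)=1 [20,30)=1 [21,31)=1 [22,32)=1 [27,37)=1 [28,38)=1 [29,39)=1 [30,40)=2 [31,41)=3 [32,42)=3 [33,43)=4 [34,44)=5 [35,45)=5 [36,46)=5 [37,47)=4 [38,48)=4 [39,49)=4 [40,50)=3 [41,51)=2 [42,52)=2 [43,53)=1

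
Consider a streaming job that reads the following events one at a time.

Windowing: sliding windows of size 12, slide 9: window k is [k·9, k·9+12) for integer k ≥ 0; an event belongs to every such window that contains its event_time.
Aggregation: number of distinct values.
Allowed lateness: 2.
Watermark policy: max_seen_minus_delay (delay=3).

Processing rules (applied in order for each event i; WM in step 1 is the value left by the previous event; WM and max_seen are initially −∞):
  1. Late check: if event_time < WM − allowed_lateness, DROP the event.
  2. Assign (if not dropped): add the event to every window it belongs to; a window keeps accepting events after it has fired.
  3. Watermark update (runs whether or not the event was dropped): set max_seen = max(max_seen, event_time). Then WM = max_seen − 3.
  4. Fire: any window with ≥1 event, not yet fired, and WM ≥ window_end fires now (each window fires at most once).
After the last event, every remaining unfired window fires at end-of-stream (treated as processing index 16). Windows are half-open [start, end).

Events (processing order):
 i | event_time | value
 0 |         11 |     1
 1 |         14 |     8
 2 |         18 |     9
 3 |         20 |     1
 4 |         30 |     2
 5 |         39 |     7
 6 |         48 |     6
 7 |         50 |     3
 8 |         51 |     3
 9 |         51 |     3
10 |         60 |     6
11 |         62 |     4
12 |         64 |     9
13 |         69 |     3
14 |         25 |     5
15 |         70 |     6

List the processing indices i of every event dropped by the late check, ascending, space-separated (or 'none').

14

i=0 t=11 v=1: → [9,21),[0,12); WM=8
i=1 t=14 v=8: → [9,21); WM=11
i=2 t=18 v=9: → [18,30),[9,21); WM=15; [0,12) fires=1
i=3 t=20 v=1: → [18,30),[9,21); WM=17
i=4 t=30 v=2: → [27,39); WM=27; [9,21) fires=3
i=5 t=39 v=7: → [36,48); WM=36; [18,30) fires=2
i=6 t=48 v=6: → [45,57); WM=45; [27,39) fires=1
i=7 t=50 v=3: → [45,57); WM=47
i=8 t=51 v=3: → [45,57); WM=48; [36,48) fires=1
i=9 t=51 v=3: → [45,57); WM=48
i=10 t=60 v=6: → [54,66); WM=57; [45,57) fires=2
i=11 t=62 v=4: → [54,66); WM=59
i=12 t=64 v=9: → [63,75),[54,66); WM=61
i=13 t=69 v=3: → [63,75); WM=66; [54,66) fires=3
i=14 t=25 v=5: DROP (t<66-2); WM=66
i=15 t=70 v=6: → [63,75); WM=67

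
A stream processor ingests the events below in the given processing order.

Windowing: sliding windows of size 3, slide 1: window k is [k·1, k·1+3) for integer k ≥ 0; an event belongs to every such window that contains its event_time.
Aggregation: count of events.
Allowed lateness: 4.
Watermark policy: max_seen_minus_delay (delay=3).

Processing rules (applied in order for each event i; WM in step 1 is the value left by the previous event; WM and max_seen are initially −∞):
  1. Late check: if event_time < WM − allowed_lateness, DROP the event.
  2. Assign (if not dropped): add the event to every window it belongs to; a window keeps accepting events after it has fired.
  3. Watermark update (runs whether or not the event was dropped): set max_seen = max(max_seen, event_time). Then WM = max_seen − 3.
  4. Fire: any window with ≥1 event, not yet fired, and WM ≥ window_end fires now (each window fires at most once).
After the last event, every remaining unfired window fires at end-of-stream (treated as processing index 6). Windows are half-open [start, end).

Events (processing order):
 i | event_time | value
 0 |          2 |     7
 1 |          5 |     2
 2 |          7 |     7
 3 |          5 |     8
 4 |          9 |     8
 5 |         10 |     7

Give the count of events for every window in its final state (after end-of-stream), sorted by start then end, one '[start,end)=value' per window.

i=0 t=2 v=7: → [2,5),[1,4),[0,3); WM=-1
i=1 t=5 v=2: → [5,8),[4,7),[3,6); WM=2
i=2 t=7 v=7: → [7,10),[6,9),[5,8); WM=4; [0,3) fires=1 [1,4) fires=1
i=3 t=5 v=8: → [5,8),[4,7),[3,6); WM=4
i=4 t=9 v=8: → [9,12),[8,11),[7,10); WM=6; [2,5) fires=1 [3,6) fires=2
i=5 t=10 v=7: → [10,13),[9,12),[8,11); WM=7; [4,7) fires=2

[0,3)=1 [1,4)=1 [2,5)=1 [3,6)=2 [4,7)=2 [5,8)=3 [6,9)=1 [7,10)=2 [8,11)=2 [9,12)=2 [10,13)=1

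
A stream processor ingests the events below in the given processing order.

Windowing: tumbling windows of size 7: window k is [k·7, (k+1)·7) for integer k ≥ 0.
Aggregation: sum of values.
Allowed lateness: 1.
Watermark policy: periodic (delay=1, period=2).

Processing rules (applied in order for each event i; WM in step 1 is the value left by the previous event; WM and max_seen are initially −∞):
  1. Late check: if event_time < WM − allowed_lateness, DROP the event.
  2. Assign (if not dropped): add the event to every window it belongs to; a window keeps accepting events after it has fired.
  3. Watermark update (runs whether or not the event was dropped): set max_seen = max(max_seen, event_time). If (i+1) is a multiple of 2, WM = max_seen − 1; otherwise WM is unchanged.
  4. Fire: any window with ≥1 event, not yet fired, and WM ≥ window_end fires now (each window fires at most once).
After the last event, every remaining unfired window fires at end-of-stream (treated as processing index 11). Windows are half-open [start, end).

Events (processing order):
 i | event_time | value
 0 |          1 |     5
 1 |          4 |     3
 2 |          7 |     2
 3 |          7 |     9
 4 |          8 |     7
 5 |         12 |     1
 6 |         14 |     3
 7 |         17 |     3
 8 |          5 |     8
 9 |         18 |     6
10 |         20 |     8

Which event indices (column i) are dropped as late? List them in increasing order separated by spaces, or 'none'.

i=0 t=1 v=5: → [0,7); WM=−∞
i=1 t=4 v=3: → [0,7); WM=3
i=2 t=7 v=2: → [7,14); WM=3
i=3 t=7 v=9: → [7,14); WM=6
i=4 t=8 v=7: → [7,14); WM=6
i=5 t=12 v=1: → [7,14); WM=11; [0,7) fires=8
i=6 t=14 v=3: → [14,21); WM=11
i=7 t=17 v=3: → [14,21); WM=16; [7,14) fires=19
i=8 t=5 v=8: DROP (t<16-1); WM=16
i=9 t=18 v=6: → [14,21); WM=17
i=10 t=20 v=8: → [14,21); WM=17

8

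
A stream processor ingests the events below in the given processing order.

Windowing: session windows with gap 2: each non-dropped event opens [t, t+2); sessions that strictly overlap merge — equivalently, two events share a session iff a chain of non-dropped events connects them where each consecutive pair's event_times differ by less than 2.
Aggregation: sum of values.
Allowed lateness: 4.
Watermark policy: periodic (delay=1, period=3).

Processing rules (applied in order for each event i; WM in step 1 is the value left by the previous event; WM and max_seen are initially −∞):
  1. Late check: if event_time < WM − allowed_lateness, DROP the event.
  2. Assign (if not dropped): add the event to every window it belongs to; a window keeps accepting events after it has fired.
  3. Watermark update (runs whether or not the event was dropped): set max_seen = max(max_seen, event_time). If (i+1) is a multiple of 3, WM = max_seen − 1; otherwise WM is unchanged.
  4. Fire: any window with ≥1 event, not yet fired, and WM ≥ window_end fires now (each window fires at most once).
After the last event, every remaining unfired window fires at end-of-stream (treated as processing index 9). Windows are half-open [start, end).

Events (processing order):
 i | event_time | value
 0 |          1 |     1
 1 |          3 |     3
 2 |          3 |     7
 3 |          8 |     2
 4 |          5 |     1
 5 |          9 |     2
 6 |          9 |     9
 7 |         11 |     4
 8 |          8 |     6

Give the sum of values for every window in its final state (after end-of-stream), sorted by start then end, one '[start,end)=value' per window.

i=0 t=1 v=1: → [1,3); WM=−∞
i=1 t=3 v=3: → [3,5); WM=−∞
i=2 t=3 v=7: → [3,5); WM=2
i=3 t=8 v=2: → [8,10); WM=2
i=4 t=5 v=1: → [5,7); WM=2
i=5 t=9 v=2: → [8,11); WM=8
i=6 t=9 v=9: → [8,11); WM=8
i=7 t=11 v=4: → [11,13); WM=8
i=8 t=8 v=6: → [8,11); WM=10

[1,3)=1 [3,5)=10 [5,7)=1 [8,11)=19 [11,13)=4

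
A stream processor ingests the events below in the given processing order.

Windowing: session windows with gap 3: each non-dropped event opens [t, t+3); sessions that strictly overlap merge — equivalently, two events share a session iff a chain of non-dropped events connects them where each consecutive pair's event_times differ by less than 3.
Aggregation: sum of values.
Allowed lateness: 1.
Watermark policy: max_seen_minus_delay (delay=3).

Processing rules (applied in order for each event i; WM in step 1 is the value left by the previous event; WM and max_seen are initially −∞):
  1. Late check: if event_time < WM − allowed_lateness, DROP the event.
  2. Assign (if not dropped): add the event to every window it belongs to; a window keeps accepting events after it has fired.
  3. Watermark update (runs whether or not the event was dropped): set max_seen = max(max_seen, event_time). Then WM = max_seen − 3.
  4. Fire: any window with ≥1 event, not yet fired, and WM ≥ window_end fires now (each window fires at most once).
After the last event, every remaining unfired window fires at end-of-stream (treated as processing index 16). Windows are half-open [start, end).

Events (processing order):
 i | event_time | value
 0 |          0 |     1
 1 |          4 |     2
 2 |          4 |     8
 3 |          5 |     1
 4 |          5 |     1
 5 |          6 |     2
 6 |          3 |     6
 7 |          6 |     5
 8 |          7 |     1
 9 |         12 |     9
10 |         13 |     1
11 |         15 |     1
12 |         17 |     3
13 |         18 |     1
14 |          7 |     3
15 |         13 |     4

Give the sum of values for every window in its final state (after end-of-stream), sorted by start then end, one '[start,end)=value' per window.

i=0 t=0 v=1: → [0,3); WM=-3
i=1 t=4 v=2: → [4,7); WM=1
i=2 t=4 v=8: → [4,7); WM=1
i=3 t=5 v=1: → [4,8); WM=2
i=4 t=5 v=1: → [4,8); WM=2
i=5 t=6 v=2: → [4,9); WM=3
i=6 t=3 v=6: → [3,9); WM=3
i=7 t=6 v=5: → [3,9); WM=3
i=8 t=7 v=1: → [3,10); WM=4
i=9 t=12 v=9: → [12,15); WM=9
i=10 t=13 v=1: → [12,16); WM=10
i=11 t=15 v=1: → [12,18); WM=12
i=12 t=17 v=3: → [12,20); WM=14
i=13 t=18 v=1: → [12,21); WM=15
i=14 t=7 v=3: DROP (t<15-1); WM=15
i=15 t=13 v=4: DROP (t<15-1); WM=15

[0,3)=1 [3,10)=26 [12,21)=15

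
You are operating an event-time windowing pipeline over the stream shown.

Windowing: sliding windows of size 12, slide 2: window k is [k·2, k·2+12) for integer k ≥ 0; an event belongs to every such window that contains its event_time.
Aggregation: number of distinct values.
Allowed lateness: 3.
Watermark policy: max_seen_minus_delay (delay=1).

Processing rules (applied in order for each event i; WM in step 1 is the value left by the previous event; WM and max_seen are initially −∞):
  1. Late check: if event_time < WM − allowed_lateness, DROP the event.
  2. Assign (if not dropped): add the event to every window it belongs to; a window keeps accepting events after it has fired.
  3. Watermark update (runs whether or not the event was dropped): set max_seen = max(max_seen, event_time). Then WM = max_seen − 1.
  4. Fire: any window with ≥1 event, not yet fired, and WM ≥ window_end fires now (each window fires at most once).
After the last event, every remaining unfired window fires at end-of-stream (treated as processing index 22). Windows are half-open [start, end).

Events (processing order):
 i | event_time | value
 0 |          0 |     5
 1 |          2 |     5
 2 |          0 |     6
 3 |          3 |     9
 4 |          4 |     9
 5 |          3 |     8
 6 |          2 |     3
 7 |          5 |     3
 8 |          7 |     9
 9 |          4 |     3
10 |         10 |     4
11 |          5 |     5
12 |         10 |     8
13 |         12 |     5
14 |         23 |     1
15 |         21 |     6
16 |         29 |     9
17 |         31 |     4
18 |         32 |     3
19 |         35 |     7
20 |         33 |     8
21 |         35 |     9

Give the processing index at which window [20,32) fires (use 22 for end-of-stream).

i=0 t=0 v=5: → [0,12); WM=-1
i=1 t=2 v=5: → [2,14),[0,12); WM=1
i=2 t=0 v=6: → [0,12); WM=1
i=3 t=3 v=9: → [2,14),[0,12); WM=2
i=4 t=4 v=9: → [4,16),[2,14),[0,12); WM=3
i=5 t=3 v=8: → [2,14),[0,12); WM=3
i=6 t=2 v=3: → [2,14),[0,12); WM=3
i=7 t=5 v=3: → [4,16),[2,14),[0,12); WM=4
i=8 t=7 v=9: → [6,18),[4,16),[2,14),[0,12); WM=6
i=9 t=4 v=3: → [4,16),[2,14),[0,12); WM=6
i=10 t=10 v=4: → [10,22),[8,20),[6,18),[4,16),[2,14),[0,12); WM=9
i=11 t=5 v=5: DROP (t<9-3); WM=9
i=12 t=10 v=8: → [10,22),[8,20),[6,18),[4,16),[2,14),[0,12); WM=9
i=13 t=12 v=5: → [12,24),[10,22),[8,20),[6,18),[4,16),[2,14); WM=11
i=14 t=23 v=1: → [22,34),[20,32),[18,30),[16,28),[14,26),[12,24); WM=22; [0,12) fires=6 [2,14) fires=5 [4,16) fires=5 [6,18) fires=4 [8,20) fires=3 [10,22) fires=3
i=15 t=21 v=6: → [20,32),[18,30),[16,28),[14,26),[12,24),[10,22); WM=22
i=16 t=29 v=9: → [28,40),[26,38),[24,36),[22,34),[20,32),[18,30); WM=28; [12,24) fires=3 [14,26) fires=2 [16,28) fires=2
i=17 t=31 v=4: → [30,42),[28,40),[26,38),[24,36),[22,34),[20,32); WM=30; [18,30) fires=3
i=18 t=32 v=3: → [32,44),[30,42),[28,40),[26,38),[24,36),[22,34); WM=31
i=19 t=35 v=7: → [34,46),[32,44),[30,42),[28,40),[26,38),[24,36); WM=34; [20,32) fires=4 [22,34) fires=4
i=20 t=33 v=8: → [32,44),[30,42),[28,40),[26,38),[24,36),[22,34); WM=34
i=21 t=35 v=9: → [34,46),[32,44),[30,42),[28,40),[26,38),[24,36); WM=34

19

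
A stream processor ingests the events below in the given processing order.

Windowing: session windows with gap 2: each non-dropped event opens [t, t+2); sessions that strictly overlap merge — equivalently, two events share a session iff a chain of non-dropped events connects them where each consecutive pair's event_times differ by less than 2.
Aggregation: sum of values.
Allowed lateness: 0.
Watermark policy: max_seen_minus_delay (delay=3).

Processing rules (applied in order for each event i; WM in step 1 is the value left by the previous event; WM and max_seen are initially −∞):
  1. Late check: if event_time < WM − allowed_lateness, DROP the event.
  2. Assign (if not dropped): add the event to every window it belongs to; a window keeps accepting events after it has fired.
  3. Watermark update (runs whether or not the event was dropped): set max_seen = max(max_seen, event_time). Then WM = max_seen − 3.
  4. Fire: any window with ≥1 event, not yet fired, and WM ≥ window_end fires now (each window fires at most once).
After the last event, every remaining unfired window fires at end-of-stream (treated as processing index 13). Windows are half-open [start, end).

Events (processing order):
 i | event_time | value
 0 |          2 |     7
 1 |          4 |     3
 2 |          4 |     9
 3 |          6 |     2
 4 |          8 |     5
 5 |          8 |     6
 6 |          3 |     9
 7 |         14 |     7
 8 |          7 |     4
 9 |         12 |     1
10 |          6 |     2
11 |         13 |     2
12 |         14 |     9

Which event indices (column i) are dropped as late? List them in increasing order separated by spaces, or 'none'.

i=0 t=2 v=7: → [2,4); WM=-1
i=1 t=4 v=3: → [4,6); WM=1
i=2 t=4 v=9: → [4,6); WM=1
i=3 t=6 v=2: → [6,8); WM=3
i=4 t=8 v=5: → [8,10); WM=5
i=5 t=8 v=6: → [8,10); WM=5
i=6 t=3 v=9: DROP (t<5-0); WM=5
i=7 t=14 v=7: → [14,16); WM=11
i=8 t=7 v=4: DROP (t<11-0); WM=11
i=9 t=12 v=1: → [12,14); WM=11
i=10 t=6 v=2: DROP (t<11-0); WM=11
i=11 t=13 v=2: → [12,16); WM=11
i=12 t=14 v=9: → [12,16); WM=11

6 8 10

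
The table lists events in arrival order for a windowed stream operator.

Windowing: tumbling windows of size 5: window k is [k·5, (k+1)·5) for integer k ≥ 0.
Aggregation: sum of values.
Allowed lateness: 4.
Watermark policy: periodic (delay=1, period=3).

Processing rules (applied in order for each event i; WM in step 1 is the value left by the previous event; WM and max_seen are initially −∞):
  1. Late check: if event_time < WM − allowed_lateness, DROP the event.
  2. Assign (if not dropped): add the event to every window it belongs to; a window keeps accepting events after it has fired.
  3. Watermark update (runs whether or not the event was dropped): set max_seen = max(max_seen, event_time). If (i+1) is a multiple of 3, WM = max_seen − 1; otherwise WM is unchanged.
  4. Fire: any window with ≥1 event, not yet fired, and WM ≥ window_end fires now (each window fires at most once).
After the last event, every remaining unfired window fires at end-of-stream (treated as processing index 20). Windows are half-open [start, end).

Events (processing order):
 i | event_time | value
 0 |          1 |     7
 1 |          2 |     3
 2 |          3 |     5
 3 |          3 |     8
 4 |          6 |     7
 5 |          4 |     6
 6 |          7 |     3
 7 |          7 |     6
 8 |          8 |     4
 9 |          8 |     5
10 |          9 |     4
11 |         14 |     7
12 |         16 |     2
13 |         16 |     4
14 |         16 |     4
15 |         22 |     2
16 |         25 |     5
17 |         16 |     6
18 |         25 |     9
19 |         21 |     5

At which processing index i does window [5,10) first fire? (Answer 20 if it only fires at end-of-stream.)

11

i=0 t=1 v=7: → [0,5); WM=−∞
i=1 t=2 v=3: → [0,5); WM=−∞
i=2 t=3 v=5: → [0,5); WM=2
i=3 t=3 v=8: → [0,5); WM=2
i=4 t=6 v=7: → [5,10); WM=2
i=5 t=4 v=6: → [0,5); WM=5; [0,5) fires=29
i=6 t=7 v=3: → [5,10); WM=5
i=7 t=7 v=6: → [5,10); WM=5
i=8 t=8 v=4: → [5,10); WM=7
i=9 t=8 v=5: → [5,10); WM=7
i=10 t=9 v=4: → [5,10); WM=7
i=11 t=14 v=7: → [10,15); WM=13; [5,10) fires=29
i=12 t=16 v=2: → [15,20); WM=13
i=13 t=16 v=4: → [15,20); WM=13
i=14 t=16 v=4: → [15,20); WM=15; [10,15) fires=7
i=15 t=22 v=2: → [20,25); WM=15
i=16 t=25 v=5: → [25,30); WM=15
i=17 t=16 v=6: → [15,20); WM=24; [15,20) fires=16
i=18 t=25 v=9: → [25,30); WM=24
i=19 t=21 v=5: → [20,25); WM=24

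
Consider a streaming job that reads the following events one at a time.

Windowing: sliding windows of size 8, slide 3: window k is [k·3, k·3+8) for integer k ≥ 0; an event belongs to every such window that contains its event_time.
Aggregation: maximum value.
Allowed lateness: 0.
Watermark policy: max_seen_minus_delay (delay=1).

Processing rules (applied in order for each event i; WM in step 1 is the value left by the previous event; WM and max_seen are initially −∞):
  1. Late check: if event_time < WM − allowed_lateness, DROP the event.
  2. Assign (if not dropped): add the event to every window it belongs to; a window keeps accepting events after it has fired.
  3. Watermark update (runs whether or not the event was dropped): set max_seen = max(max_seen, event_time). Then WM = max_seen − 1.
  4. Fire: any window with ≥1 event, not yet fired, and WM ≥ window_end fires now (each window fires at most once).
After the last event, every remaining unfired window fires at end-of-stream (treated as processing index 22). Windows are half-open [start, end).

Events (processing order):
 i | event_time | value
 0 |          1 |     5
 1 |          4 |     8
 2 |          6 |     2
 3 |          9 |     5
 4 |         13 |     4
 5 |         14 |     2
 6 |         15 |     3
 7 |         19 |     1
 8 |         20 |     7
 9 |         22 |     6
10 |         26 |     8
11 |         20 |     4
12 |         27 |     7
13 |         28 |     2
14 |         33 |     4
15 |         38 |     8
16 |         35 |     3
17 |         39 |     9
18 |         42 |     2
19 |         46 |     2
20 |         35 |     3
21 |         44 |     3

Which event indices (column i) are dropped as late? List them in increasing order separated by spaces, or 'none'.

i=0 t=1 v=5: → [0,8); WM=0
i=1 t=4 v=8: → [3,11),[0,8); WM=3
i=2 t=6 v=2: → [6,14),[3,11),[0,8); WM=5
i=3 t=9 v=5: → [9,17),[6,14),[3,11); WM=8; [0,8) fires=8
i=4 t=13 v=4: → [12,20),[9,17),[6,14); WM=12; [3,11) fires=8
i=5 t=14 v=2: → [12,20),[9,17); WM=13
i=6 t=15 v=3: → [15,23),[12,20),[9,17); WM=14; [6,14) fires=5
i=7 t=19 v=1: → [18,26),[15,23),[12,20); WM=18; [9,17) fires=5
i=8 t=20 v=7: → [18,26),[15,23); WM=19
i=9 t=22 v=6: → [21,29),[18,26),[15,23); WM=21; [12,20) fires=4
i=10 t=26 v=8: → [24,32),[21,29); WM=25; [15,23) fires=7
i=11 t=20 v=4: DROP (t<25-0); WM=25
i=12 t=27 v=7: → [27,35),[24,32),[21,29); WM=26; [18,26) fires=7
i=13 t=28 v=2: → [27,35),[24,32),[21,29); WM=27
i=14 t=33 v=4: → [33,41),[30,38),[27,35); WM=32; [21,29) fires=8 [24,32) fires=8
i=15 t=38 v=8: → [36,44),[33,41); WM=37; [27,35) fires=7
i=16 t=35 v=3: DROP (t<37-0); WM=37
i=17 t=39 v=9: → [39,47),[36,44),[33,41); WM=38; [30,38) fires=4
i=18 t=42 v=2: → [42,50),[39,47),[36,44); WM=41; [33,41) fires=9
i=19 t=46 v=2: → [45,53),[42,50),[39,47); WM=45; [36,44) fires=9
i=20 t=35 v=3: DROP (t<45-0); WM=45
i=21 t=44 v=3: DROP (t<45-0); WM=45

11 16 20 21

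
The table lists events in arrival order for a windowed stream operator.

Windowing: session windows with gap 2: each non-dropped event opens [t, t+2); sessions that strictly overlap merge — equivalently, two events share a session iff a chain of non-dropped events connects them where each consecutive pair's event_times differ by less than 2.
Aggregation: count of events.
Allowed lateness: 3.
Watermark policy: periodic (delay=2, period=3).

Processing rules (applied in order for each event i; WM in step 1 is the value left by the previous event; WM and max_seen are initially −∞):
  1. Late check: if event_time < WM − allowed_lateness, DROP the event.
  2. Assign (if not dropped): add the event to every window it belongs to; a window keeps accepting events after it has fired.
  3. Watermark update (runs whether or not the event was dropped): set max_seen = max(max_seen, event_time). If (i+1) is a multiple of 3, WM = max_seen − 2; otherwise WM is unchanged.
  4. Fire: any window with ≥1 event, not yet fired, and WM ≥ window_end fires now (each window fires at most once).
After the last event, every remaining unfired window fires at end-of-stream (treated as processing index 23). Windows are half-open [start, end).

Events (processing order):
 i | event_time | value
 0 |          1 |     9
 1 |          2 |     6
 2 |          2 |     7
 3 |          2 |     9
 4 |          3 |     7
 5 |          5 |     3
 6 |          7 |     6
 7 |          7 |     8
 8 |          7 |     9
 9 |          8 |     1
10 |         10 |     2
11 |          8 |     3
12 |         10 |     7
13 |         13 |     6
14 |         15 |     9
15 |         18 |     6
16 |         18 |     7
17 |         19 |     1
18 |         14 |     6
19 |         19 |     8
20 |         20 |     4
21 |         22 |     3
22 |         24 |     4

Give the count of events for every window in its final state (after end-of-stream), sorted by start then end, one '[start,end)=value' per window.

i=0 t=1 v=9: → [1,3); WM=−∞
i=1 t=2 v=6: → [1,4); WM=−∞
i=2 t=2 v=7: → [1,4); WM=0
i=3 t=2 v=9: → [1,4); WM=0
i=4 t=3 v=7: → [1,5); WM=0
i=5 t=5 v=3: → [5,7); WM=3
i=6 t=7 v=6: → [7,9); WM=3
i=7 t=7 v=8: → [7,9); WM=3
i=8 t=7 v=9: → [7,9); WM=5
i=9 t=8 v=1: → [7,10); WM=5
i=10 t=10 v=2: → [10,12); WM=5
i=11 t=8 v=3: → [7,10); WM=8
i=12 t=10 v=7: → [10,12); WM=8
i=13 t=13 v=6: → [13,15); WM=8
i=14 t=15 v=9: → [15,17); WM=13
i=15 t=18 v=6: → [18,20); WM=13
i=16 t=18 v=7: → [18,20); WM=13
i=17 t=19 v=1: → [18,21); WM=17
i=18 t=14 v=6: → [13,17); WM=17
i=19 t=19 v=8: → [18,21); WM=17
i=20 t=20 v=4: → [18,22); WM=18
i=21 t=22 v=3: → [22,24); WM=18
i=22 t=24 v=4: → [24,26); WM=18

[1,5)=5 [5,7)=1 [7,10)=5 [10,12)=2 [13,17)=3 [18,22)=5 [22,24)=1 [24,26)=1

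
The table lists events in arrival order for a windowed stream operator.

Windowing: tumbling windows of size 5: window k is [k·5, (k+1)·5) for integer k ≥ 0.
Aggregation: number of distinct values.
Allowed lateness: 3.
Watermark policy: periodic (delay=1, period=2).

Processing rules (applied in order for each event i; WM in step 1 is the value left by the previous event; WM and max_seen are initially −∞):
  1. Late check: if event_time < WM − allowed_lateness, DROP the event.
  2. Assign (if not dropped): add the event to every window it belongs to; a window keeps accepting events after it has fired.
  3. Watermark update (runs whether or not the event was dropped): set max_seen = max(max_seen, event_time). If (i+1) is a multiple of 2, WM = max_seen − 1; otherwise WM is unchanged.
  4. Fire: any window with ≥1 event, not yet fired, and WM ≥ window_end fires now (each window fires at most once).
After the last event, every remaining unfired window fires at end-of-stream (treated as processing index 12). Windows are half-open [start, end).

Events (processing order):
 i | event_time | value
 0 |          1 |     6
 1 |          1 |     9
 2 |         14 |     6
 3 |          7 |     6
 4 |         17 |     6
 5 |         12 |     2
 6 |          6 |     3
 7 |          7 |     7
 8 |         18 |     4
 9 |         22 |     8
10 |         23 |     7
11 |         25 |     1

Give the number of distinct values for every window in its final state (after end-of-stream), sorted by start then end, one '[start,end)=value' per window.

[0,5)=2 [5,10)=1 [10,15)=2 [15,20)=2 [20,25)=2 [25,30)=1

i=0 t=1 v=6: → [0,5); WM=−∞
i=1 t=1 v=9: → [0,5); WM=0
i=2 t=14 v=6: → [10,15); WM=0
i=3 t=7 v=6: → [5,10); WM=13; [0,5) fires=2 [5,10) fires=1
i=4 t=17 v=6: → [15,20); WM=13
i=5 t=12 v=2: → [10,15); WM=16; [10,15) fires=2
i=6 t=6 v=3: DROP (t<16-3); WM=16
i=7 t=7 v=7: DROP (t<16-3); WM=16
i=8 t=18 v=4: → [15,20); WM=16
i=9 t=22 v=8: → [20,25); WM=21; [15,20) fires=2
i=10 t=23 v=7: → [20,25); WM=21
i=11 t=25 v=1: → [25,30); WM=24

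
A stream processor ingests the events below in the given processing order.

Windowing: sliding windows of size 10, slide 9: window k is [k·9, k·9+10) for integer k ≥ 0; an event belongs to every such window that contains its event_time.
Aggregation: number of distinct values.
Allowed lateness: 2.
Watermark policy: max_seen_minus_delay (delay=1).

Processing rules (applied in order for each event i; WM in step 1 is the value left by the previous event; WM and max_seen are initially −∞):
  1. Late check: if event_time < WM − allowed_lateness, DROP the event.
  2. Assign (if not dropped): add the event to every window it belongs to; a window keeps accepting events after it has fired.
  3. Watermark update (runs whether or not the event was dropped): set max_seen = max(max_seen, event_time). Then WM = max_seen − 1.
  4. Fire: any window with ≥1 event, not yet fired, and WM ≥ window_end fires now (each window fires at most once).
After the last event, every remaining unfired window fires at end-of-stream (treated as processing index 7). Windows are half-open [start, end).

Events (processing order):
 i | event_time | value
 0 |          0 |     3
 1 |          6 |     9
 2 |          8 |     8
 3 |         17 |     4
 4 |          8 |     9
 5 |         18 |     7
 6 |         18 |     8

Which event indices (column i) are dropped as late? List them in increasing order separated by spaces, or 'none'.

4

i=0 t=0 v=3: → [0,10); WM=-1
i=1 t=6 v=9: → [0,10); WM=5
i=2 t=8 v=8: → [0,10); WM=7
i=3 t=17 v=4: → [9,19); WM=16; [0,10) fires=3
i=4 t=8 v=9: DROP (t<16-2); WM=16
i=5 t=18 v=7: → [18,28),[9,19); WM=17
i=6 t=18 v=8: → [18,28),[9,19); WM=17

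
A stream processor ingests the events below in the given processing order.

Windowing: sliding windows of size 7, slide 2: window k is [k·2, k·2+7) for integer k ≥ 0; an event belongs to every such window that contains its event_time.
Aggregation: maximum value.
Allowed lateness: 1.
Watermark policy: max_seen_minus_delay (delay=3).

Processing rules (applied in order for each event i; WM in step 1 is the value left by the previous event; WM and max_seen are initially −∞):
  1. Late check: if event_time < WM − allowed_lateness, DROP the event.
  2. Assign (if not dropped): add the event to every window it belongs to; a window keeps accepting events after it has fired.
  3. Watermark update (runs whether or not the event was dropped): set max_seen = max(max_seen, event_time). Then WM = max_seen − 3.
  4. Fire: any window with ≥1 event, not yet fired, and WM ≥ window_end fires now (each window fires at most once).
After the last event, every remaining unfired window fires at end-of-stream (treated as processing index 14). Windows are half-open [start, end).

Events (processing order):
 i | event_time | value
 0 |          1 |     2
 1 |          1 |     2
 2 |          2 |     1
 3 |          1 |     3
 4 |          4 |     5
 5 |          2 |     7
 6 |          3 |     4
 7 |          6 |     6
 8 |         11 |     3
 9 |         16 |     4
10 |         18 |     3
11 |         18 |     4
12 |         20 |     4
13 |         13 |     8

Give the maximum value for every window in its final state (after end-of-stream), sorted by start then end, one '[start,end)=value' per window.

[0,7)=7 [2,9)=7 [4,11)=6 [6,13)=6 [8,15)=3 [10,17)=4 [12,19)=4 [14,21)=4 [16,23)=4 [18,25)=4 [20,27)=4

i=0 t=1 v=2: → [0,7); WM=-2
i=1 t=1 v=2: → [0,7); WM=-2
i=2 t=2 v=1: → [2,9),[0,7); WM=-1
i=3 t=1 v=3: → [0,7); WM=-1
i=4 t=4 v=5: → [4,11),[2,9),[0,7); WM=1
i=5 t=2 v=7: → [2,9),[0,7); WM=1
i=6 t=3 v=4: → [2,9),[0,7); WM=1
i=7 t=6 v=6: → [6,13),[4,11),[2,9),[0,7); WM=3
i=8 t=11 v=3: → [10,17),[8,15),[6,13); WM=8; [0,7) fires=7
i=9 t=16 v=4: → [16,23),[14,21),[12,19),[10,17); WM=13; [2,9) fires=7 [4,11) fires=6 [6,13) fires=6
i=10 t=18 v=3: → [18,25),[16,23),[14,21),[12,19); WM=15; [8,15) fires=3
i=11 t=18 v=4: → [18,25),[16,23),[14,21),[12,19); WM=15
i=12 t=20 v=4: → [20,27),[18,25),[16,23),[14,21); WM=17; [10,17) fires=4
i=13 t=13 v=8: DROP (t<17-1); WM=17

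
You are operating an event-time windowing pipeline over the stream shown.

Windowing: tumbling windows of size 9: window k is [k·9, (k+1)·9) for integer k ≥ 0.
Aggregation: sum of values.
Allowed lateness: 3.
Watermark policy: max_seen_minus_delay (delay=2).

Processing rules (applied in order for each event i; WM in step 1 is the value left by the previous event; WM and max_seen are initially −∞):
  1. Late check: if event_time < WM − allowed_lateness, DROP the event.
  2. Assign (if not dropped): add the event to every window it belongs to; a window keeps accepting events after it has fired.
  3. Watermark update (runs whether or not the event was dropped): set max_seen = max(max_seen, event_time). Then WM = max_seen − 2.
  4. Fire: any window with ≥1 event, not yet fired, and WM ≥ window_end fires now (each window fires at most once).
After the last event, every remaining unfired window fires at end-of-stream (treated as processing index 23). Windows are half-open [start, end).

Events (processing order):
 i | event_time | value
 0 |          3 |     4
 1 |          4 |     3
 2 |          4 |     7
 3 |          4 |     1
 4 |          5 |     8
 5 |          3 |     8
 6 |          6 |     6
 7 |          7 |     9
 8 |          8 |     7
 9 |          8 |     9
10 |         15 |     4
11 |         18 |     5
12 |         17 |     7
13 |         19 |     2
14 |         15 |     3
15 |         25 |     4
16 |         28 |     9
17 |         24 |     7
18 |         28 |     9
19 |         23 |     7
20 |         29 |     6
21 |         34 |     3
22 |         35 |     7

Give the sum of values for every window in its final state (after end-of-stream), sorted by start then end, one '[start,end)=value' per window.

i=0 t=3 v=4: → [0,9); WM=1
i=1 t=4 v=3: → [0,9); WM=2
i=2 t=4 v=7: → [0,9); WM=2
i=3 t=4 v=1: → [0,9); WM=2
i=4 t=5 v=8: → [0,9); WM=3
i=5 t=3 v=8: → [0,9); WM=3
i=6 t=6 v=6: → [0,9); WM=4
i=7 t=7 v=9: → [0,9); WM=5
i=8 t=8 v=7: → [0,9); WM=6
i=9 t=8 v=9: → [0,9); WM=6
i=10 t=15 v=4: → [9,18); WM=13; [0,9) fires=62
i=11 t=18 v=5: → [18,27); WM=16
i=12 t=17 v=7: → [9,18); WM=16
i=13 t=19 v=2: → [18,27); WM=17
i=14 t=15 v=3: → [9,18); WM=17
i=15 t=25 v=4: → [18,27); WM=23; [9,18) fires=14
i=16 t=28 v=9: → [27,36); WM=26
i=17 t=24 v=7: → [18,27); WM=26
i=18 t=28 v=9: → [27,36); WM=26
i=19 t=23 v=7: → [18,27); WM=26
i=20 t=29 v=6: → [27,36); WM=27; [18,27) fires=25
i=21 t=34 v=3: → [27,36); WM=32
i=22 t=35 v=7: → [27,36); WM=33

[0,9)=62 [9,18)=14 [18,27)=25 [27,36)=34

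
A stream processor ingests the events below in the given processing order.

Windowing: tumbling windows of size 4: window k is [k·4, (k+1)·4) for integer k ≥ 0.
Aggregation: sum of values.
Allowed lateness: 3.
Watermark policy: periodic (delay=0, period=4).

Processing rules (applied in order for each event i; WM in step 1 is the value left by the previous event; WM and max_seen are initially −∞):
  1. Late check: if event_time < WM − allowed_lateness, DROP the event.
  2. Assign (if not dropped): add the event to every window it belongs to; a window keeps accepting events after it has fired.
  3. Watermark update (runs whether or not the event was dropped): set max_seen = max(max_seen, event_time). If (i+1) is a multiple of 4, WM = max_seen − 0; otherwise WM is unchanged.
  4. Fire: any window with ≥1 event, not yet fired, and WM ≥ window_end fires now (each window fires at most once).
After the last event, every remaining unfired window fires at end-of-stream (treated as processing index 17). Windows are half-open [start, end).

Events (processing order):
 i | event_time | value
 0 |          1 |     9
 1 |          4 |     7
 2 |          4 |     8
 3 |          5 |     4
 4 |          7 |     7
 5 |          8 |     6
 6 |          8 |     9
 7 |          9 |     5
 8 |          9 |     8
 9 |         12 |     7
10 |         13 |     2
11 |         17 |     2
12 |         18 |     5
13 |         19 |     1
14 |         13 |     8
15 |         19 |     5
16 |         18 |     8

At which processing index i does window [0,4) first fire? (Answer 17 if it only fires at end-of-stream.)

3

i=0 t=1 v=9: → [0,4); WM=−∞
i=1 t=4 v=7: → [4,8); WM=−∞
i=2 t=4 v=8: → [4,8); WM=−∞
i=3 t=5 v=4: → [4,8); WM=5; [0,4) fires=9
i=4 t=7 v=7: → [4,8); WM=5
i=5 t=8 v=6: → [8,12); WM=5
i=6 t=8 v=9: → [8,12); WM=5
i=7 t=9 v=5: → [8,12); WM=9; [4,8) fires=26
i=8 t=9 v=8: → [8,12); WM=9
i=9 t=12 v=7: → [12,16); WM=9
i=10 t=13 v=2: → [12,16); WM=9
i=11 t=17 v=2: → [16,20); WM=17; [8,12) fires=28 [12,16) fires=9
i=12 t=18 v=5: → [16,20); WM=17
i=13 t=19 v=1: → [16,20); WM=17
i=14 t=13 v=8: DROP (t<17-3); WM=17
i=15 t=19 v=5: → [16,20); WM=19
i=16 t=18 v=8: → [16,20); WM=19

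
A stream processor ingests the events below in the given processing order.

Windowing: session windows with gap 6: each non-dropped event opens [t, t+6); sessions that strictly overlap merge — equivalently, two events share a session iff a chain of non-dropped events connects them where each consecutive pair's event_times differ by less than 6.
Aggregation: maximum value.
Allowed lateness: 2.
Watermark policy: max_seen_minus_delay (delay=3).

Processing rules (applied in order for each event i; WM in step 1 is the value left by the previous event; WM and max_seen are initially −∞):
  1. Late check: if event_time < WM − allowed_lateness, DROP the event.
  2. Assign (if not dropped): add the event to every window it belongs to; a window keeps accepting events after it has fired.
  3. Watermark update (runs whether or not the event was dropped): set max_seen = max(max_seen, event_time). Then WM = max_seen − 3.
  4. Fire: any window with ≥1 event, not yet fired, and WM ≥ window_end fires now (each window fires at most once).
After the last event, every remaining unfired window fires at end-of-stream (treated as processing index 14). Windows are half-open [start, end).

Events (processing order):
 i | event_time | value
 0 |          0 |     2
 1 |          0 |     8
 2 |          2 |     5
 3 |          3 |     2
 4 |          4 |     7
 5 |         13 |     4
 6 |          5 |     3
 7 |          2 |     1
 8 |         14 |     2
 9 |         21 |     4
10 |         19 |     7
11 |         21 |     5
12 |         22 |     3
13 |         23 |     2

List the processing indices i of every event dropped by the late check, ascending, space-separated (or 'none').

6 7

i=0 t=0 v=2: → [0,6); WM=-3
i=1 t=0 v=8: → [0,6); WM=-3
i=2 t=2 v=5: → [0,8); WM=-1
i=3 t=3 v=2: → [0,9); WM=0
i=4 t=4 v=7: → [0,10); WM=1
i=5 t=13 v=4: → [13,19); WM=10
i=6 t=5 v=3: DROP (t<10-2); WM=10
i=7 t=2 v=1: DROP (t<10-2); WM=10
i=8 t=14 v=2: → [13,20); WM=11
i=9 t=21 v=4: → [21,27); WM=18
i=10 t=19 v=7: → [13,27); WM=18
i=11 t=21 v=5: → [13,27); WM=18
i=12 t=22 v=3: → [13,28); WM=19
i=13 t=23 v=2: → [13,29); WM=20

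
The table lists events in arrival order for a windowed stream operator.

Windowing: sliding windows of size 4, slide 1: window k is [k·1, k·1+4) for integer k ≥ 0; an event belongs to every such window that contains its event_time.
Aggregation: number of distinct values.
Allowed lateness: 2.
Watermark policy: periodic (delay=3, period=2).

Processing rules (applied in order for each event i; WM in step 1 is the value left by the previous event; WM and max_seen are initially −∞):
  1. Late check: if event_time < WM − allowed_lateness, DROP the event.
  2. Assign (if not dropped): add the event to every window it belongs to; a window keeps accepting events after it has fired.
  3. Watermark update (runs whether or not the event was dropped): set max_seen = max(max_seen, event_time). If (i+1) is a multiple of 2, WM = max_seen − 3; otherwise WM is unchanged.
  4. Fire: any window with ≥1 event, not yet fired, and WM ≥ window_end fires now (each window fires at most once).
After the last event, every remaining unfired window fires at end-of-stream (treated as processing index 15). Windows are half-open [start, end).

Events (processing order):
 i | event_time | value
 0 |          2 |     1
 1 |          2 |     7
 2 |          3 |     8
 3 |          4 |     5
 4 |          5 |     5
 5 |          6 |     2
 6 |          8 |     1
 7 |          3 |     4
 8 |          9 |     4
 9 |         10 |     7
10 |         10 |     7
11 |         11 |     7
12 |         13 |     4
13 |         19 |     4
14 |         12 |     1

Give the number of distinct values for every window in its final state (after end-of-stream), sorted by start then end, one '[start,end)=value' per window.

i=0 t=2 v=1: → [2,6),[1,5),[0,4); WM=−∞
i=1 t=2 v=7: → [2,6),[1,5),[0,4); WM=-1
i=2 t=3 v=8: → [3,7),[2,6),[1,5),[0,4); WM=-1
i=3 t=4 v=5: → [4,8),[3,7),[2,6),[1,5); WM=1
i=4 t=5 v=5: → [5,9),[4,8),[3,7),[2,6); WM=1
i=5 t=6 v=2: → [6,10),[5,9),[4,8),[3,7); WM=3
i=6 t=8 v=1: → [8,12),[7,11),[6,10),[5,9); WM=3
i=7 t=3 v=4: → [3,7),[2,6),[1,5),[0,4); WM=5; [0,4) fires=4 [1,5) fires=5
i=8 t=9 v=4: → [9,13),[8,12),[7,11),[6,10); WM=5
i=9 t=10 v=7: → [10,14),[9,13),[8,12),[7,11); WM=7; [2,6) fires=5 [3,7) fires=4
i=10 t=10 v=7: → [10,14),[9,13),[8,12),[7,11); WM=7
i=11 t=11 v=7: → [11,15),[10,14),[9,13),[8,12); WM=8; [4,8) fires=2
i=12 t=13 v=4: → [13,17),[12,16),[11,15),[10,14); WM=8
i=13 t=19 v=4: → [19,23),[18,22),[17,21),[16,20); WM=16; [5,9) fires=3 [6,10) fires=3 [7,11) fires=3 [8,12) fires=3 [9,13) fires=2 [10,14) fires=2 [11,15) fires=2 [12,16) fires=1
i=14 t=12 v=1: DROP (t<16-2); WM=16

[0,4)=4 [1,5)=5 [2,6)=5 [3,7)=4 [4,8)=2 [5,9)=3 [6,10)=3 [7,11)=3 [8,12)=3 [9,13)=2 [10,14)=2 [11,15)=2 [12,16)=1 [13,17)=1 [16,20)=1 [17,21)=1 [18,22)=1 [19,23)=1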